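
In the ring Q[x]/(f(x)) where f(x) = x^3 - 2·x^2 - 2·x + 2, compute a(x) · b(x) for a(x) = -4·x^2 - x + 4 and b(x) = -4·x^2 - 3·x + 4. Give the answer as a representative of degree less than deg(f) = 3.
First multiply in Q[x] without reducing: a · b = 16·x^4 + 16·x^3 - 29·x^2 - 16·x + 16. Now divide by f(x) = x^3 - 2·x^2 - 2·x + 2, eliminating the leading term at each step:
  leading term 16·x^4: subtract (16·x)·f(x) = 16·x^4 - 32·x^3 - 32·x^2 + 32·x, leaving 48·x^3 + 3·x^2 - 48·x + 16
  leading term 48·x^3: subtract (48)·f(x) = 48·x^3 - 96·x^2 - 96·x + 96, leaving 99·x^2 + 48·x - 80
The degree is now < 3, so this is the remainder. Hence a · b ≡ 99·x^2 + 48·x - 80 in Q[x]/(f).

Final answer: a · b ≡ 99·x^2 + 48·x - 80 (mod f(x))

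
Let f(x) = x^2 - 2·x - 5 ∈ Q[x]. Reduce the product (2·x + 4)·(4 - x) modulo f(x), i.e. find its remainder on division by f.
a · b ≡ 6 (mod f(x))

First multiply in Q[x] without reducing: a · b = -2·x^2 + 4·x + 16. Now divide by f(x) = x^2 - 2·x - 5, eliminating the leading term at each step:
  leading term -2·x^2: subtract (-2)·f(x) = -2·x^2 + 4·x + 10, leaving 6
The degree is now < 2, so this is the remainder. Hence a · b ≡ 6 in Q[x]/(f).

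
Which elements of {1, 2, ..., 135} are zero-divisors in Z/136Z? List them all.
nonzero zero-divisors of Z/136Z = {2, 4, 6, 8, 10, 12, 14, 16, 17, 18, 20, 22, 24, 26, 28, 30, 32, 34, 36, 38, 40, 42, 44, 46, 48, 50, 51, 52, 54, 56, 58, 60, 62, 64, 66, 68, 70, 72, 74, 76, 78, 80, 82, 84, 85, 86, 88, 90, 92, 94, 96, 98, 100, 102, 104, 106, 108, 110, 112, 114, 116, 118, 119, 120, 122, 124, 126, 128, 130, 132, 134}

An element a ∈ Z/136Z (with a ≠ 0) is a zero-divisor iff gcd(a, 136) > 1 (because a is a unit precisely when gcd(a, n) = 1, and in Z/nZ every nonzero, non-unit element is a zero-divisor). Scan a = 1, ..., 135 and keep those with gcd(a, 136) > 1:
  gcd(2, 136) = 2, gcd(4, 136) = 4, gcd(6, 136) = 2, gcd(8, 136) = 8, gcd(10, 136) = 2, gcd(12, 136) = 4, gcd(14, 136) = 2, gcd(16, 136) = 8, gcd(17, 136) = 17, gcd(18, 136) = 2, gcd(20, 136) = 4, gcd(22, 136) = 2, gcd(24, 136) = 8, gcd(26, 136) = 2, gcd(28, 136) = 4, gcd(30, 136) = 2, gcd(32, 136) = 8, gcd(34, 136) = 34, gcd(36, 136) = 4, gcd(38, 136) = 2, gcd(40, 136) = 8, gcd(42, 136) = 2, gcd(44, 136) = 4, gcd(46, 136) = 2, gcd(48, 136) = 8, gcd(50, 136) = 2, gcd(51, 136) = 17, gcd(52, 136) = 4, gcd(54, 136) = 2, gcd(56, 136) = 8, gcd(58, 136) = 2, gcd(60, 136) = 4, gcd(62, 136) = 2, gcd(64, 136) = 8, gcd(66, 136) = 2, gcd(68, 136) = 68, gcd(70, 136) = 2, gcd(72, 136) = 8, gcd(74, 136) = 2, gcd(76, 136) = 4, gcd(78, 136) = 2, gcd(80, 136) = 8, gcd(82, 136) = 2, gcd(84, 136) = 4, gcd(85, 136) = 17, gcd(86, 136) = 2, gcd(88, 136) = 8, gcd(90, 136) = 2, gcd(92, 136) = 4, gcd(94, 136) = 2, gcd(96, 136) = 8, gcd(98, 136) = 2, gcd(100, 136) = 4, gcd(102, 136) = 34, gcd(104, 136) = 8, gcd(106, 136) = 2, gcd(108, 136) = 4, gcd(110, 136) = 2, gcd(112, 136) = 8, gcd(114, 136) = 2, gcd(116, 136) = 4, gcd(118, 136) = 2, gcd(119, 136) = 17, gcd(120, 136) = 8, gcd(122, 136) = 2, gcd(124, 136) = 4, gcd(126, 136) = 2, gcd(128, 136) = 8, gcd(130, 136) = 2, gcd(132, 136) = 4, gcd(134, 136) = 2.
All other a ∈ {1, ..., 135} have gcd(a, 136) = 1 and are units. So the nonzero zero-divisors are exactly the 71 values of a appearing in this scan.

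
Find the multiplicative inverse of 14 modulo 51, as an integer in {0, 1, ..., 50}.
14^(−1) ≡ 11 (mod 51)

Apply the extended Euclidean algorithm to (51, 14), tracking rows (r, s, t) with s·51 + t·14 = r. Each division r_prev = q·r_cur + r_new produces the new row as (previous row) − q·(current row):
  row A: (51, 1, 0)   [1·51 + 0·14 = 51]
  row B: (14, 0, 1)   [0·51 + 1·14 = 14]
  51 = 3·14 + 9   → row C = row A − 3·row B = (9, 1, −3)   [check: 1·51 − 3·14 = 9]
  14 = 1·9 + 5   → row D = row B − 1·row C = (5, −1, 4)   [check: −1·51 + 4·14 = 5]
  9 = 1·5 + 4   → row E = row C − 1·row D = (4, 2, −7)   [check: 2·51 − 7·14 = 4]
  5 = 1·4 + 1   → row F = row D − 1·row E = (1, −3, 11)   [check: −3·51 + 11·14 = 1]
  4 = 4·1 + 0   → remainder 0, stop. gcd = 1 (last nonzero row F).
The gcd is 1, so 14 is invertible mod 51. The last nonzero row gives −3·51 + 11·14 = 1, so t = 11. So 14^(−1) ≡ 11 (mod 51). Verify: 14 · 11 = 154 ≡ 1 (mod 51). ✓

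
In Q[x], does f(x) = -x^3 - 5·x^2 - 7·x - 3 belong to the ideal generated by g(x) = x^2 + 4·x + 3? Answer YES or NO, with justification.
In Q[x] the ideal (g) consists of all multiples of g, so f ∈ (g) iff g | f, i.e. iff the remainder of f on division by g is 0. Divide f by g (g is monic, so eliminate the leading term of the running remainder at each step):
  leading term -x^3: subtract (-x)·g(x) = -x^3 - 4·x^2 - 3·x, leaving -x^2 - 4·x - 3
  leading term -x^2: subtract (-1)·g(x) = -x^2 - 4·x - 3, leaving 0
The remainder is 0, so f(x) = g(x) · h(x) with h(x) = -x - 1. Hence g | f, i.e. f ∈ (g).

Final answer: YES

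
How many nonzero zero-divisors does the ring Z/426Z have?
In Z/426Z each nonzero element is either a unit (gcd with 426 is 1) or a zero-divisor (gcd > 1). The number of units is φ(426): factorise 426 = 2 · 3 · 71, so φ(426) = (2 − 1) · (3 − 1) · (71 − 1) = 1 · 2 · 70 = 140. The nonzero elements number 426 − 1 = 425. Hence the nonzero zero-divisors number 425 − 140 = 285.

Final answer: Z/426Z has 285 nonzero zero-divisors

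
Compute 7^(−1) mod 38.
Apply the extended Euclidean algorithm to (38, 7), tracking rows (r, s, t) with s·38 + t·7 = r. Each division r_prev = q·r_cur + r_new produces the new row as (previous row) − q·(current row):
  row A: (38, 1, 0)   [1·38 + 0·7 = 38]
  row B: (7, 0, 1)   [0·38 + 1·7 = 7]
  38 = 5·7 + 3   → row C = row A − 5·row B = (3, 1, −5)   [check: 1·38 − 5·7 = 3]
  7 = 2·3 + 1   → row D = row B − 2·row C = (1, −2, 11)   [check: −2·38 + 11·7 = 1]
  3 = 3·1 + 0   → remainder 0, stop. gcd = 1 (last nonzero row D).
The gcd is 1, so 7 is invertible mod 38. The last nonzero row gives −2·38 + 11·7 = 1, so t = 11. So 7^(−1) ≡ 11 (mod 38). Verify: 7 · 11 = 77 ≡ 1 (mod 38). ✓

Final answer: 7^(−1) ≡ 11 (mod 38)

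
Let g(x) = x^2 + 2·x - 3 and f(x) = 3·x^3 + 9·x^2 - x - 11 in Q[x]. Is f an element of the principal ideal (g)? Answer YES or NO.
NO

In Q[x] the ideal (g) consists of all multiples of g, so f ∈ (g) iff g | f, i.e. iff the remainder of f on division by g is 0. Divide f by g (g is monic, so eliminate the leading term of the running remainder at each step):
  leading term 3·x^3: subtract (3·x)·g(x) = 3·x^3 + 6·x^2 - 9·x, leaving 3·x^2 + 8·x - 11
  leading term 3·x^2: subtract (3)·g(x) = 3·x^2 + 6·x - 9, leaving 2·x - 2
The remainder r(x) = 2·x - 2 ≠ 0 (and deg r < deg g), so g ∤ f, i.e. f ∉ (g).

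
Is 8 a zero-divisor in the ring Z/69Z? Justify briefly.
NO

gcd(8, 69) = 1, so 8 is a unit in Z/69Z (it has a multiplicative inverse). A unit cannot be a zero-divisor: if 8·b ≡ 0 then multiplying both sides by 8^(−1) gives b ≡ 0. So 8 is not a zero-divisor.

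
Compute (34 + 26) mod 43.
Both summands are already reduced mod 43. 34 + 26 = 60; 60 = 1·43 + 17, so (34 + 26) mod 43 = 17.

Final answer: 17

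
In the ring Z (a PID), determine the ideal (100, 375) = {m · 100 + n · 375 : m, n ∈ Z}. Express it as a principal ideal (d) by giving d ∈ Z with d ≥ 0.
In the PID Z, (a, b) is generated by gcd(a, b). Compute gcd(375, 100) with the extended Euclidean algorithm, tracking rows (r, s, t) with s·375 + t·100 = r:
  row A: (375, 1, 0)   [1·375 + 0·100 = 375]
  row B: (100, 0, 1)   [0·375 + 1·100 = 100]
  375 = 3·100 + 75   → row C = row A − 3·row B = (75, 1, −3)   [check: 1·375 − 3·100 = 75]
  100 = 1·75 + 25   → row D = row B − 1·row C = (25, −1, 4)   [check: −1·375 + 4·100 = 25]
  75 = 3·25 + 0   → remainder 0, stop. gcd = 25 (last nonzero row D).
So gcd(100, 375) = 25, with Bézout identity −1·375 + 4·100 = 25. Containment (⊇): the Bézout identity exhibits 25 as an element of (100, 375), giving (25) ⊆ (100, 375). Containment (⊆): since 25 | 100 and 25 | 375 (100 = 25·4, 375 = 25·15), every Z-linear combination of 100 and 375 is divisible by 25, so (100, 375) ⊆ (25). Therefore (100, 375) = (25), d = 25.

Final answer: (100, 375) = (25); d = 25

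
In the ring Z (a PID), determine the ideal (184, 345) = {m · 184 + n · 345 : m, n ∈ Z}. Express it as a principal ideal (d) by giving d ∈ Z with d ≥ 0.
In the PID Z, (a, b) is generated by gcd(a, b). Compute gcd(345, 184) with the extended Euclidean algorithm, tracking rows (r, s, t) with s·345 + t·184 = r:
  row A: (345, 1, 0)   [1·345 + 0·184 = 345]
  row B: (184, 0, 1)   [0·345 + 1·184 = 184]
  345 = 1·184 + 161   → row C = row A − 1·row B = (161, 1, −1)   [check: 1·345 − 1·184 = 161]
  184 = 1·161 + 23   → row D = row B − 1·row C = (23, −1, 2)   [check: −1·345 + 2·184 = 23]
  161 = 7·23 + 0   → remainder 0, stop. gcd = 23 (last nonzero row D).
So gcd(184, 345) = 23, with Bézout identity −1·345 + 2·184 = 23. Containment (⊇): the Bézout identity exhibits 23 as an element of (184, 345), giving (23) ⊆ (184, 345). Containment (⊆): since 23 | 184 and 23 | 345 (184 = 23·8, 345 = 23·15), every Z-linear combination of 184 and 345 is divisible by 23, so (184, 345) ⊆ (23). Therefore (184, 345) = (23), d = 23.

Final answer: (184, 345) = (23); d = 23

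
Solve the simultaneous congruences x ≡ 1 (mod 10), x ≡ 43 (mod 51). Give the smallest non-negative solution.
The moduli 10, 51 are pairwise coprime, so by the CRT there is a unique solution mod 10·51 = 510.
Solve by successive substitution. Start with x ≡ 1 (mod 10).
  Combine with x ≡ 43 (mod 51): write x = 1 + 10·t and require 1 + 10·t ≡ 43 (mod 51), i.e. 10·t ≡ 43 − 1 ≡ 42 (mod 51). Since 10^(−1) ≡ 46 (mod 51), t ≡ 46·42 ≡ 45 (mod 51). So x ≡ 1 + 10·45 = 451 (mod 510).
Unique solution in [0, 510): x = 451.

Final answer: x ≡ 451 (mod 510); the representative in [0, 510) is 451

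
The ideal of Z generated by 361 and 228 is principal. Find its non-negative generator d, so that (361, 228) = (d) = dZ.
In the PID Z, (a, b) is generated by gcd(a, b). Compute gcd(361, 228) with the extended Euclidean algorithm, tracking rows (r, s, t) with s·361 + t·228 = r:
  row A: (361, 1, 0)   [1·361 + 0·228 = 361]
  row B: (228, 0, 1)   [0·361 + 1·228 = 228]
  361 = 1·228 + 133   → row C = row A − 1·row B = (133, 1, −1)   [check: 1·361 − 1·228 = 133]
  228 = 1·133 + 95   → row D = row B − 1·row C = (95, −1, 2)   [check: −1·361 + 2·228 = 95]
  133 = 1·95 + 38   → row E = row C − 1·row D = (38, 2, −3)   [check: 2·361 − 3·228 = 38]
  95 = 2·38 + 19   → row F = row D − 2·row E = (19, −5, 8)   [check: −5·361 + 8·228 = 19]
  38 = 2·19 + 0   → remainder 0, stop. gcd = 19 (last nonzero row F).
So gcd(361, 228) = 19, with Bézout identity −5·361 + 8·228 = 19. Containment (⊇): the Bézout identity exhibits 19 as an element of (361, 228), giving (19) ⊆ (361, 228). Containment (⊆): since 19 | 361 and 19 | 228 (361 = 19·19, 228 = 19·12), every Z-linear combination of 361 and 228 is divisible by 19, so (361, 228) ⊆ (19). Therefore (361, 228) = (19), d = 19.

Final answer: (361, 228) = (19); d = 19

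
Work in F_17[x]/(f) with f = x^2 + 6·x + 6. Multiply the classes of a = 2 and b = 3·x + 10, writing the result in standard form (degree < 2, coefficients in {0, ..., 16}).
Multiply as integer polynomials: a · b = 6·x + 20. Reducing coefficients mod 17: a · b ≡ 6·x + 3. This already has degree < 2, so no reduction by f is needed. Hence a · b ≡ 6·x + 3 in F_17[x]/(f).

Final answer: a · b ≡ 6·x + 3 (mod f(x))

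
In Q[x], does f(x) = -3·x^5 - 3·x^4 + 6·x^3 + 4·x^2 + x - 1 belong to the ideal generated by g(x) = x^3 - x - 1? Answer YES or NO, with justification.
In Q[x] the ideal (g) consists of all multiples of g, so f ∈ (g) iff g | f, i.e. iff the remainder of f on division by g is 0. Divide f by g (g is monic, so eliminate the leading term of the running remainder at each step):
  leading term -3·x^5: subtract (-3·x^2)·g(x) = -3·x^5 + 3·x^3 + 3·x^2, leaving -3·x^4 + 3·x^3 + x^2 + x - 1
  leading term -3·x^4: subtract (-3·x)·g(x) = -3·x^4 + 3·x^2 + 3·x, leaving 3·x^3 - 2·x^2 - 2·x - 1
  leading term 3·x^3: subtract (3)·g(x) = 3·x^3 - 3·x - 3, leaving -2·x^2 + x + 2
The remainder r(x) = -2·x^2 + x + 2 ≠ 0 (and deg r < deg g), so g ∤ f, i.e. f ∉ (g).

Final answer: NO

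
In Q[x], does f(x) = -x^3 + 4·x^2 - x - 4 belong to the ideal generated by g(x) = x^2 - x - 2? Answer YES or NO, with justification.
NO

In Q[x] the ideal (g) consists of all multiples of g, so f ∈ (g) iff g | f, i.e. iff the remainder of f on division by g is 0. Divide f by g (g is monic, so eliminate the leading term of the running remainder at each step):
  leading term -x^3: subtract (-x)·g(x) = -x^3 + x^2 + 2·x, leaving 3·x^2 - 3·x - 4
  leading term 3·x^2: subtract (3)·g(x) = 3·x^2 - 3·x - 6, leaving 2
The remainder r(x) = 2 ≠ 0 (and deg r < deg g), so g ∤ f, i.e. f ∉ (g).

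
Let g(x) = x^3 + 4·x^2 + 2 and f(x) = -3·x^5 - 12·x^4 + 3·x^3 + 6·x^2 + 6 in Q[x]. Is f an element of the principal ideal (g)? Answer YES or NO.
YES

In Q[x] the ideal (g) consists of all multiples of g, so f ∈ (g) iff g | f, i.e. iff the remainder of f on division by g is 0. Divide f by g (g is monic, so eliminate the leading term of the running remainder at each step):
  leading term -3·x^5: subtract (-3·x^2)·g(x) = -3·x^5 - 12·x^4 - 6·x^2, leaving 3·x^3 + 12·x^2 + 6
  leading term 3·x^3: subtract (3)·g(x) = 3·x^3 + 12·x^2 + 6, leaving 0
The remainder is 0, so f(x) = g(x) · h(x) with h(x) = 3 - 3·x^2. Hence g | f, i.e. f ∈ (g).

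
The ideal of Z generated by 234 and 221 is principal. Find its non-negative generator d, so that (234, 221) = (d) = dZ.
(234, 221) = (13); d = 13

In the PID Z, (a, b) is generated by gcd(a, b). Compute gcd(234, 221) with the extended Euclidean algorithm, tracking rows (r, s, t) with s·234 + t·221 = r:
  row A: (234, 1, 0)   [1·234 + 0·221 = 234]
  row B: (221, 0, 1)   [0·234 + 1·221 = 221]
  234 = 1·221 + 13   → row C = row A − 1·row B = (13, 1, −1)   [check: 1·234 − 1·221 = 13]
  221 = 17·13 + 0   → remainder 0, stop. gcd = 13 (last nonzero row C).
So gcd(234, 221) = 13, with Bézout identity 1·234 − 1·221 = 13. Containment (⊇): the Bézout identity exhibits 13 as an element of (234, 221), giving (13) ⊆ (234, 221). Containment (⊆): since 13 | 234 and 13 | 221 (234 = 13·18, 221 = 13·17), every Z-linear combination of 234 and 221 is divisible by 13, so (234, 221) ⊆ (13). Therefore (234, 221) = (13), d = 13.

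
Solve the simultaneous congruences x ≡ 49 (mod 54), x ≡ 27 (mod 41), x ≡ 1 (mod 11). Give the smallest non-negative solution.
x ≡ 15115 (mod 24354); the representative in [0, 24354) is 15115

The moduli 54, 41, 11 are pairwise coprime, so by the CRT there is a unique solution mod 54·41·11 = 24354.
Solve by successive substitution. Start with x ≡ 49 (mod 54).
  Combine with x ≡ 27 (mod 41): write x = 49 + 54·t and require 49 + 54·t ≡ 27 (mod 41), i.e. 54·t ≡ 27 − 49 ≡ 19 (mod 41). Since 54^(−1) ≡ 19 (mod 41) (54 ≡ 13 (mod 41)), t ≡ 19·19 ≡ 33 (mod 41). So x ≡ 49 + 54·33 = 1831 (mod 2214).
  Combine with x ≡ 1 (mod 11): write x = 1831 + 2214·t and require 1831 + 2214·t ≡ 1 (mod 11), i.e. 2214·t ≡ 1 − 1831 ≡ 7 (mod 11). Since 2214^(−1) ≡ 4 (mod 11) (2214 ≡ 3 (mod 11)), t ≡ 4·7 ≡ 6 (mod 11). So x ≡ 1831 + 2214·6 = 15115 (mod 24354).
Unique solution in [0, 24354): x = 15115.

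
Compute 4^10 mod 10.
Use repeated squaring. Binary(10) = 1010. Walk through the bits of the exponent 10 left-to-right: at each bit after the leading one, square the running value, then multiply by 4 if the bit is 1 (always reducing mod 10):
  bit 1 = 1 (leading): start with 4.
  bit 2 = 0: square 4^2 = 16 ≡ 6 (mod 10).
  bit 3 = 1: square 6^2 = 36 ≡ 6; bit is 1, so multiply 6·4 = 24 ≡ 4 (mod 10).
  bit 4 = 0: square 4^2 = 16 ≡ 6 (mod 10).
Final value: 4^10 ≡ 6 (mod 10).

Final answer: 6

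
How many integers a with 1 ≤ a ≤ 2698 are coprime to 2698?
The number of a ∈ {1, ..., 2698} with gcd(a, 2698) = 1 is by definition Euler's totient φ(2698). φ is multiplicative, with φ(p^e) = p^e − p^(e−1). Factorise 2698 = 2 · 19 · 71. Then
  φ(2698) = (2 − 1) · (19 − 1) · (71 − 1) = 1 · 18 · 70 = 1260.
So there are 1260 such integers.

Final answer: 1260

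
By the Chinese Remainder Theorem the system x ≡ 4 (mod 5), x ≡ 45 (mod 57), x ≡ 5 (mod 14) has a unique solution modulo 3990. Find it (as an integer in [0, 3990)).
x ≡ 159 (mod 3990); the representative in [0, 3990) is 159

The moduli 5, 57, 14 are pairwise coprime, so by the CRT there is a unique solution mod 5·57·14 = 3990.
Solve by successive substitution. Start with x ≡ 4 (mod 5).
  Combine with x ≡ 45 (mod 57): write x = 4 + 5·t and require 4 + 5·t ≡ 45 (mod 57), i.e. 5·t ≡ 45 − 4 ≡ 41 (mod 57). Since 5^(−1) ≡ 23 (mod 57), t ≡ 23·41 ≡ 31 (mod 57). So x ≡ 4 + 5·31 = 159 (mod 285).
  Combine with x ≡ 5 (mod 14): write x = 159 + 285·t and require 159 + 285·t ≡ 5 (mod 14), i.e. 285·t ≡ 5 − 159 ≡ 0 (mod 14). Since 285^(−1) ≡ 3 (mod 14) (285 ≡ 5 (mod 14)), t ≡ 3·0 ≡ 0 (mod 14). So x ≡ 159 + 285·0 = 159 (mod 3990).
Unique solution in [0, 3990): x = 159.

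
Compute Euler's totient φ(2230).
φ(2230) = 888

φ is multiplicative, with φ(p^e) = p^e − p^(e−1). Factorise 2230 = 2 · 5 · 223. Then
  φ(2230) = (2 − 1) · (5 − 1) · (223 − 1) = 1 · 4 · 222 = 888.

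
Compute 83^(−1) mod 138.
Apply the extended Euclidean algorithm to (138, 83), tracking rows (r, s, t) with s·138 + t·83 = r. Each division r_prev = q·r_cur + r_new produces the new row as (previous row) − q·(current row):
  row A: (138, 1, 0)   [1·138 + 0·83 = 138]
  row B: (83, 0, 1)   [0·138 + 1·83 = 83]
  138 = 1·83 + 55   → row C = row A − 1·row B = (55, 1, −1)   [check: 1·138 − 1·83 = 55]
  83 = 1·55 + 28   → row D = row B − 1·row C = (28, −1, 2)   [check: −1·138 + 2·83 = 28]
  55 = 1·28 + 27   → row E = row C − 1·row D = (27, 2, −3)   [check: 2·138 − 3·83 = 27]
  28 = 1·27 + 1   → row F = row D − 1·row E = (1, −3, 5)   [check: −3·138 + 5·83 = 1]
  27 = 27·1 + 0   → remainder 0, stop. gcd = 1 (last nonzero row F).
The gcd is 1, so 83 is invertible mod 138. The last nonzero row gives −3·138 + 5·83 = 1, so t = 5. So 83^(−1) ≡ 5 (mod 138). Verify: 83 · 5 = 415 ≡ 1 (mod 138). ✓

Final answer: 83^(−1) ≡ 5 (mod 138)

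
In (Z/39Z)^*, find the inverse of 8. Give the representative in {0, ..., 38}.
8^(−1) ≡ 5 (mod 39)

Apply the extended Euclidean algorithm to (39, 8), tracking rows (r, s, t) with s·39 + t·8 = r. Each division r_prev = q·r_cur + r_new produces the new row as (previous row) − q·(current row):
  row A: (39, 1, 0)   [1·39 + 0·8 = 39]
  row B: (8, 0, 1)   [0·39 + 1·8 = 8]
  39 = 4·8 + 7   → row C = row A − 4·row B = (7, 1, −4)   [check: 1·39 − 4·8 = 7]
  8 = 1·7 + 1   → row D = row B − 1·row C = (1, −1, 5)   [check: −1·39 + 5·8 = 1]
  7 = 7·1 + 0   → remainder 0, stop. gcd = 1 (last nonzero row D).
The gcd is 1, so 8 is invertible mod 39. The last nonzero row gives −1·39 + 5·8 = 1, so t = 5. So 8^(−1) ≡ 5 (mod 39). Verify: 8 · 5 = 40 ≡ 1 (mod 39). ✓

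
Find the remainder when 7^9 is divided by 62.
39

Use repeated squaring. Binary(9) = 1001. Walk through the bits of the exponent 9 left-to-right: at each bit after the leading one, square the running value, then multiply by 7 if the bit is 1 (always reducing mod 62):
  bit 1 = 1 (leading): start with 7.
  bit 2 = 0: square 7^2 = 49 (mod 62).
  bit 3 = 0: square 49^2 = 2401 ≡ 45 (mod 62).
  bit 4 = 1: square 45^2 = 2025 ≡ 41; bit is 1, so multiply 41·7 = 287 ≡ 39 (mod 62).
Final value: 7^9 ≡ 39 (mod 62).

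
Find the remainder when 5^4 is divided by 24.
Use repeated squaring. Binary(4) = 100. Walk through the bits of the exponent 4 left-to-right: at each bit after the leading one, square the running value, then multiply by 5 if the bit is 1 (always reducing mod 24):
  bit 1 = 1 (leading): start with 5.
  bit 2 = 0: square 5^2 = 25 ≡ 1 (mod 24).
  bit 3 = 0: square 1^2 = 1 (mod 24).
Final value: 5^4 ≡ 1 (mod 24).

Final answer: 1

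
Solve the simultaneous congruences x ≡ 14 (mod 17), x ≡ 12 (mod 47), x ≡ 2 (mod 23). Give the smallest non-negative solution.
The moduli 17, 47, 23 are pairwise coprime, so by the CRT there is a unique solution mod 17·47·23 = 18377.
Solve by successive substitution. Start with x ≡ 14 (mod 17).
  Combine with x ≡ 12 (mod 47): write x = 14 + 17·t and require 14 + 17·t ≡ 12 (mod 47), i.e. 17·t ≡ 12 − 14 ≡ 45 (mod 47). Since 17^(−1) ≡ 36 (mod 47), t ≡ 36·45 ≡ 22 (mod 47). So x ≡ 14 + 17·22 = 388 (mod 799).
  Combine with x ≡ 2 (mod 23): write x = 388 + 799·t and require 388 + 799·t ≡ 2 (mod 23), i.e. 799·t ≡ 2 − 388 ≡ 5 (mod 23). Since 799^(−1) ≡ 19 (mod 23) (799 ≡ 17 (mod 23)), t ≡ 19·5 ≡ 3 (mod 23). So x ≡ 388 + 799·3 = 2785 (mod 18377).
Unique solution in [0, 18377): x = 2785.

Final answer: x ≡ 2785 (mod 18377); the representative in [0, 18377) is 2785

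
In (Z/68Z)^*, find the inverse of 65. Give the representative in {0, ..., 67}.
Apply the extended Euclidean algorithm to (68, 65), tracking rows (r, s, t) with s·68 + t·65 = r. Each division r_prev = q·r_cur + r_new produces the new row as (previous row) − q·(current row):
  row A: (68, 1, 0)   [1·68 + 0·65 = 68]
  row B: (65, 0, 1)   [0·68 + 1·65 = 65]
  68 = 1·65 + 3   → row C = row A − 1·row B = (3, 1, −1)   [check: 1·68 − 1·65 = 3]
  65 = 21·3 + 2   → row D = row B − 21·row C = (2, −21, 22)   [check: −21·68 + 22·65 = 2]
  3 = 1·2 + 1   → row E = row C − 1·row D = (1, 22, −23)   [check: 22·68 − 23·65 = 1]
  2 = 2·1 + 0   → remainder 0, stop. gcd = 1 (last nonzero row E).
The gcd is 1, so 65 is invertible mod 68. The last nonzero row gives 22·68 − 23·65 = 1, so t = −23. So 65^(−1) ≡ −23 ≡ 45 (mod 68). Verify: 65 · 45 = 2925 ≡ 1 (mod 68). ✓

Final answer: 65^(−1) ≡ 45 (mod 68)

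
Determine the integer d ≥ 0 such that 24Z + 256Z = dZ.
(24, 256) = (8); d = 8

In the PID Z, (a, b) is generated by gcd(a, b). Compute gcd(256, 24) with the extended Euclidean algorithm, tracking rows (r, s, t) with s·256 + t·24 = r:
  row A: (256, 1, 0)   [1·256 + 0·24 = 256]
  row B: (24, 0, 1)   [0·256 + 1·24 = 24]
  256 = 10·24 + 16   → row C = row A − 10·row B = (16, 1, −10)   [check: 1·256 − 10·24 = 16]
  24 = 1·16 + 8   → row D = row B − 1·row C = (8, −1, 11)   [check: −1·256 + 11·24 = 8]
  16 = 2·8 + 0   → remainder 0, stop. gcd = 8 (last nonzero row D).
So gcd(24, 256) = 8, with Bézout identity −1·256 + 11·24 = 8. Containment (⊇): the Bézout identity exhibits 8 as an element of (24, 256), giving (8) ⊆ (24, 256). Containment (⊆): since 8 | 24 and 8 | 256 (24 = 8·3, 256 = 8·32), every Z-linear combination of 24 and 256 is divisible by 8, so (24, 256) ⊆ (8). Therefore (24, 256) = (8), d = 8.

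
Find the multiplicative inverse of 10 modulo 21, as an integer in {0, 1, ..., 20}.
10^(−1) ≡ 19 (mod 21)

Apply the extended Euclidean algorithm to (21, 10), tracking rows (r, s, t) with s·21 + t·10 = r. Each division r_prev = q·r_cur + r_new produces the new row as (previous row) − q·(current row):
  row A: (21, 1, 0)   [1·21 + 0·10 = 21]
  row B: (10, 0, 1)   [0·21 + 1·10 = 10]
  21 = 2·10 + 1   → row C = row A − 2·row B = (1, 1, −2)   [check: 1·21 − 2·10 = 1]
  10 = 10·1 + 0   → remainder 0, stop. gcd = 1 (last nonzero row C).
The gcd is 1, so 10 is invertible mod 21. The last nonzero row gives 1·21 − 2·10 = 1, so t = −2. So 10^(−1) ≡ −2 ≡ 19 (mod 21). Verify: 10 · 19 = 190 ≡ 1 (mod 21). ✓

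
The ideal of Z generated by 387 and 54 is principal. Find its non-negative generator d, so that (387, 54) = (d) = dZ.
(387, 54) = (9); d = 9

In the PID Z, (a, b) is generated by gcd(a, b). Compute gcd(387, 54) with the extended Euclidean algorithm, tracking rows (r, s, t) with s·387 + t·54 = r:
  row A: (387, 1, 0)   [1·387 + 0·54 = 387]
  row B: (54, 0, 1)   [0·387 + 1·54 = 54]
  387 = 7·54 + 9   → row C = row A − 7·row B = (9, 1, −7)   [check: 1·387 − 7·54 = 9]
  54 = 6·9 + 0   → remainder 0, stop. gcd = 9 (last nonzero row C).
So gcd(387, 54) = 9, with Bézout identity 1·387 − 7·54 = 9. Containment (⊇): the Bézout identity exhibits 9 as an element of (387, 54), giving (9) ⊆ (387, 54). Containment (⊆): since 9 | 387 and 9 | 54 (387 = 9·43, 54 = 9·6), every Z-linear combination of 387 and 54 is divisible by 9, so (387, 54) ⊆ (9). Therefore (387, 54) = (9), d = 9.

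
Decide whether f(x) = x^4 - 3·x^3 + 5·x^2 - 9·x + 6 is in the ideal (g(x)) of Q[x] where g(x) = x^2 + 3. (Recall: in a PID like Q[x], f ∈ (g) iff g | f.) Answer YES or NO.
YES

In Q[x] the ideal (g) consists of all multiples of g, so f ∈ (g) iff g | f, i.e. iff the remainder of f on division by g is 0. Divide f by g (g is monic, so eliminate the leading term of the running remainder at each step):
  leading term x^4: subtract (x^2)·g(x) = x^4 + 3·x^2, leaving -3·x^3 + 2·x^2 - 9·x + 6
  leading term -3·x^3: subtract (-3·x)·g(x) = -3·x^3 - 9·x, leaving 2·x^2 + 6
  leading term 2·x^2: subtract (2)·g(x) = 2·x^2 + 6, leaving 0
The remainder is 0, so f(x) = g(x) · h(x) with h(x) = x^2 - 3·x + 2. Hence g | f, i.e. f ∈ (g).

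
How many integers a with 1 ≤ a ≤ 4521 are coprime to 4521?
The number of a ∈ {1, ..., 4521} with gcd(a, 4521) = 1 is by definition Euler's totient φ(4521). φ is multiplicative, with φ(p^e) = p^e − p^(e−1). Factorise 4521 = 3 · 11 · 137. Then
  φ(4521) = (3 − 1) · (11 − 1) · (137 − 1) = 2 · 10 · 136 = 2720.
So there are 2720 such integers.

Final answer: 2720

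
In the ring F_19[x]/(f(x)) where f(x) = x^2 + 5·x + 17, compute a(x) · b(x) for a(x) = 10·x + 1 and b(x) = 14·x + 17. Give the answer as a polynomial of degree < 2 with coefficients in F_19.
a · b ≡ 16·x + 12 (mod f(x))

Multiply as integer polynomials: a · b = 140·x^2 + 184·x + 17. Reducing coefficients mod 19: a · b ≡ 7·x^2 + 13·x + 17. Now divide by f(x) = x^2 + 5·x + 17 in F_19[x], eliminating the leading term at each step:
  leading term 7·x^2: subtract (7)·f(x) = 7·x^2 + 16·x + 5, leaving 16·x + 12 (coefficients mod 19)
The degree is now < 2, so this is the remainder. Hence a · b ≡ 16·x + 12 in F_19[x]/(f).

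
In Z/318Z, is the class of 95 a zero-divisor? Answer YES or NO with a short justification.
NO

gcd(95, 318) = 1, so 95 is a unit in Z/318Z (it has a multiplicative inverse). A unit cannot be a zero-divisor: if 95·b ≡ 0 then multiplying both sides by 95^(−1) gives b ≡ 0. So 95 is not a zero-divisor.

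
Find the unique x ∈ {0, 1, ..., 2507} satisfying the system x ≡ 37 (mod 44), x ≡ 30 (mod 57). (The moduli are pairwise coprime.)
The moduli 44, 57 are pairwise coprime, so by the CRT there is a unique solution mod 44·57 = 2508.
Solve by successive substitution. Start with x ≡ 37 (mod 44).
  Combine with x ≡ 30 (mod 57): write x = 37 + 44·t and require 37 + 44·t ≡ 30 (mod 57), i.e. 44·t ≡ 30 − 37 ≡ 50 (mod 57). Since 44^(−1) ≡ 35 (mod 57), t ≡ 35·50 ≡ 40 (mod 57). So x ≡ 37 + 44·40 = 1797 (mod 2508).
Unique solution in [0, 2508): x = 1797.

Final answer: x ≡ 1797 (mod 2508); the representative in [0, 2508) is 1797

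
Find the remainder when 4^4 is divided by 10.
Use repeated squaring. Binary(4) = 100. Walk through the bits of the exponent 4 left-to-right: at each bit after the leading one, square the running value, then multiply by 4 if the bit is 1 (always reducing mod 10):
  bit 1 = 1 (leading): start with 4.
  bit 2 = 0: square 4^2 = 16 ≡ 6 (mod 10).
  bit 3 = 0: square 6^2 = 36 ≡ 6 (mod 10).
Final value: 4^4 ≡ 6 (mod 10).

Final answer: 6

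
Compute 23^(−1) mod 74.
Apply the extended Euclidean algorithm to (74, 23), tracking rows (r, s, t) with s·74 + t·23 = r. Each division r_prev = q·r_cur + r_new produces the new row as (previous row) − q·(current row):
  row A: (74, 1, 0)   [1·74 + 0·23 = 74]
  row B: (23, 0, 1)   [0·74 + 1·23 = 23]
  74 = 3·23 + 5   → row C = row A − 3·row B = (5, 1, −3)   [check: 1·74 − 3·23 = 5]
  23 = 4·5 + 3   → row D = row B − 4·row C = (3, −4, 13)   [check: −4·74 + 13·23 = 3]
  5 = 1·3 + 2   → row E = row C − 1·row D = (2, 5, −16)   [check: 5·74 − 16·23 = 2]
  3 = 1·2 + 1   → row F = row D − 1·row E = (1, −9, 29)   [check: −9·74 + 29·23 = 1]
  2 = 2·1 + 0   → remainder 0, stop. gcd = 1 (last nonzero row F).
The gcd is 1, so 23 is invertible mod 74. The last nonzero row gives −9·74 + 29·23 = 1, so t = 29. So 23^(−1) ≡ 29 (mod 74). Verify: 23 · 29 = 667 ≡ 1 (mod 74). ✓

Final answer: 23^(−1) ≡ 29 (mod 74)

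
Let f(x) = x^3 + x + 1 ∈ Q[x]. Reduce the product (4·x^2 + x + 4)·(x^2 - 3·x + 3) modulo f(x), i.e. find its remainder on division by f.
First multiply in Q[x] without reducing: a · b = 4·x^4 - 11·x^3 + 13·x^2 - 9·x + 12. Now divide by f(x) = x^3 + x + 1, eliminating the leading term at each step:
  leading term 4·x^4: subtract (4·x)·f(x) = 4·x^4 + 4·x^2 + 4·x, leaving -11·x^3 + 9·x^2 - 13·x + 12
  leading term -11·x^3: subtract (-11)·f(x) = -11·x^3 - 11·x - 11, leaving 9·x^2 - 2·x + 23
The degree is now < 3, so this is the remainder. Hence a · b ≡ 9·x^2 - 2·x + 23 in Q[x]/(f).

Final answer: a · b ≡ 9·x^2 - 2·x + 23 (mod f(x))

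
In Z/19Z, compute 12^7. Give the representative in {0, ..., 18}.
12

Use repeated squaring. Binary(7) = 111. Walk through the bits of the exponent 7 left-to-right: at each bit after the leading one, square the running value, then multiply by 12 if the bit is 1 (always reducing mod 19):
  bit 1 = 1 (leading): start with 12.
  bit 2 = 1: square 12^2 = 144 ≡ 11; bit is 1, so multiply 11·12 = 132 ≡ 18 (mod 19).
  bit 3 = 1: square 18^2 = 324 ≡ 1; bit is 1, so multiply 1·12 = 12 (mod 19).
Final value: 12^7 ≡ 12 (mod 19).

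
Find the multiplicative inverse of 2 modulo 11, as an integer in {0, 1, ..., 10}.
Apply the extended Euclidean algorithm to (11, 2), tracking rows (r, s, t) with s·11 + t·2 = r. Each division r_prev = q·r_cur + r_new produces the new row as (previous row) − q·(current row):
  row A: (11, 1, 0)   [1·11 + 0·2 = 11]
  row B: (2, 0, 1)   [0·11 + 1·2 = 2]
  11 = 5·2 + 1   → row C = row A − 5·row B = (1, 1, −5)   [check: 1·11 − 5·2 = 1]
  2 = 2·1 + 0   → remainder 0, stop. gcd = 1 (last nonzero row C).
The gcd is 1, so 2 is invertible mod 11. The last nonzero row gives 1·11 − 5·2 = 1, so t = −5. So 2^(−1) ≡ −5 ≡ 6 (mod 11). Verify: 2 · 6 = 12 ≡ 1 (mod 11). ✓

Final answer: 2^(−1) ≡ 6 (mod 11)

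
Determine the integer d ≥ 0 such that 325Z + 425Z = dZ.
In the PID Z, (a, b) is generated by gcd(a, b). Compute gcd(425, 325) with the extended Euclidean algorithm, tracking rows (r, s, t) with s·425 + t·325 = r:
  row A: (425, 1, 0)   [1·425 + 0·325 = 425]
  row B: (325, 0, 1)   [0·425 + 1·325 = 325]
  425 = 1·325 + 100   → row C = row A − 1·row B = (100, 1, −1)   [check: 1·425 − 1·325 = 100]
  325 = 3·100 + 25   → row D = row B − 3·row C = (25, −3, 4)   [check: −3·425 + 4·325 = 25]
  100 = 4·25 + 0   → remainder 0, stop. gcd = 25 (last nonzero row D).
So gcd(325, 425) = 25, with Bézout identity −3·425 + 4·325 = 25. Containment (⊇): the Bézout identity exhibits 25 as an element of (325, 425), giving (25) ⊆ (325, 425). Containment (⊆): since 25 | 325 and 25 | 425 (325 = 25·13, 425 = 25·17), every Z-linear combination of 325 and 425 is divisible by 25, so (325, 425) ⊆ (25). Therefore (325, 425) = (25), d = 25.

Final answer: (325, 425) = (25); d = 25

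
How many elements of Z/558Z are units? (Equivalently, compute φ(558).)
An element a ∈ Z/558Z is a unit iff gcd(a, 558) = 1, so the number of units is φ(558). φ is multiplicative, with φ(p^e) = p^e − p^(e−1). Factorise 558 = 2 · 3^2 · 31. Then
  φ(558) = (2 − 1) · (3^2 − 3^1) · (31 − 1) = 1 · 6 · 30 = 180.

Final answer: Z/558Z has φ(558) = 180 units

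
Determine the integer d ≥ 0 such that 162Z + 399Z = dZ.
In the PID Z, (a, b) is generated by gcd(a, b). Compute gcd(399, 162) with the extended Euclidean algorithm, tracking rows (r, s, t) with s·399 + t·162 = r:
  row A: (399, 1, 0)   [1·399 + 0·162 = 399]
  row B: (162, 0, 1)   [0·399 + 1·162 = 162]
  399 = 2·162 + 75   → row C = row A − 2·row B = (75, 1, −2)   [check: 1·399 − 2·162 = 75]
  162 = 2·75 + 12   → row D = row B − 2·row C = (12, −2, 5)   [check: −2·399 + 5·162 = 12]
  75 = 6·12 + 3   → row E = row C − 6·row D = (3, 13, −32)   [check: 13·399 − 32·162 = 3]
  12 = 4·3 + 0   → remainder 0, stop. gcd = 3 (last nonzero row E).
So gcd(162, 399) = 3, with Bézout identity 13·399 − 32·162 = 3. Containment (⊇): the Bézout identity exhibits 3 as an element of (162, 399), giving (3) ⊆ (162, 399). Containment (⊆): since 3 | 162 and 3 | 399 (162 = 3·54, 399 = 3·133), every Z-linear combination of 162 and 399 is divisible by 3, so (162, 399) ⊆ (3). Therefore (162, 399) = (3), d = 3.

Final answer: (162, 399) = (3); d = 3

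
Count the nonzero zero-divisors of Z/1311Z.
In Z/1311Z each nonzero element is either a unit (gcd with 1311 is 1) or a zero-divisor (gcd > 1). The number of units is φ(1311): factorise 1311 = 3 · 19 · 23, so φ(1311) = (3 − 1) · (19 − 1) · (23 − 1) = 2 · 18 · 22 = 792. The nonzero elements number 1311 − 1 = 1310. Hence the nonzero zero-divisors number 1310 − 792 = 518.

Final answer: Z/1311Z has 518 nonzero zero-divisors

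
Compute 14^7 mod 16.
0

Use repeated squaring. Binary(7) = 111. Walk through the bits of the exponent 7 left-to-right: at each bit after the leading one, square the running value, then multiply by 14 if the bit is 1 (always reducing mod 16):
  bit 1 = 1 (leading): start with 14.
  bit 2 = 1: square 14^2 = 196 ≡ 4; bit is 1, so multiply 4·14 = 56 ≡ 8 (mod 16).
  bit 3 = 1: square 8^2 = 64 ≡ 0; bit is 1, so multiply 0·14 = 0 (mod 16).
Final value: 14^7 ≡ 0 (mod 16).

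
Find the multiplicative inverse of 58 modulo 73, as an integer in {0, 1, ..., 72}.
58^(−1) ≡ 34 (mod 73)

Apply the extended Euclidean algorithm to (73, 58), tracking rows (r, s, t) with s·73 + t·58 = r. Each division r_prev = q·r_cur + r_new produces the new row as (previous row) − q·(current row):
  row A: (73, 1, 0)   [1·73 + 0·58 = 73]
  row B: (58, 0, 1)   [0·73 + 1·58 = 58]
  73 = 1·58 + 15   → row C = row A − 1·row B = (15, 1, −1)   [check: 1·73 − 1·58 = 15]
  58 = 3·15 + 13   → row D = row B − 3·row C = (13, −3, 4)   [check: −3·73 + 4·58 = 13]
  15 = 1·13 + 2   → row E = row C − 1·row D = (2, 4, −5)   [check: 4·73 − 5·58 = 2]
  13 = 6·2 + 1   → row F = row D − 6·row E = (1, −27, 34)   [check: −27·73 + 34·58 = 1]
  2 = 2·1 + 0   → remainder 0, stop. gcd = 1 (last nonzero row F).
The gcd is 1, so 58 is invertible mod 73. The last nonzero row gives −27·73 + 34·58 = 1, so t = 34. So 58^(−1) ≡ 34 (mod 73). Verify: 58 · 34 = 1972 ≡ 1 (mod 73). ✓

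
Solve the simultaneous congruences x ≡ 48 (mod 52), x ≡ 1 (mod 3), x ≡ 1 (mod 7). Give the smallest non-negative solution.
The moduli 52, 3, 7 are pairwise coprime, so by the CRT there is a unique solution mod 52·3·7 = 1092.
Solve by successive substitution. Start with x ≡ 48 (mod 52).
  Combine with x ≡ 1 (mod 3): write x = 48 + 52·t and require 48 + 52·t ≡ 1 (mod 3), i.e. 52·t ≡ 1 − 48 ≡ 1 (mod 3). Since 52^(−1) ≡ 1 (mod 3) (52 ≡ 1 (mod 3)), t ≡ 1·1 ≡ 1 (mod 3). So x ≡ 48 + 52·1 = 100 (mod 156).
  Combine with x ≡ 1 (mod 7): write x = 100 + 156·t and require 100 + 156·t ≡ 1 (mod 7), i.e. 156·t ≡ 1 − 100 ≡ 6 (mod 7). Since 156^(−1) ≡ 4 (mod 7) (156 ≡ 2 (mod 7)), t ≡ 4·6 ≡ 3 (mod 7). So x ≡ 100 + 156·3 = 568 (mod 1092).
Unique solution in [0, 1092): x = 568.

Final answer: x ≡ 568 (mod 1092); the representative in [0, 1092) is 568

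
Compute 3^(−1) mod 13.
3^(−1) ≡ 9 (mod 13)

Apply the extended Euclidean algorithm to (13, 3), tracking rows (r, s, t) with s·13 + t·3 = r. Each division r_prev = q·r_cur + r_new produces the new row as (previous row) − q·(current row):
  row A: (13, 1, 0)   [1·13 + 0·3 = 13]
  row B: (3, 0, 1)   [0·13 + 1·3 = 3]
  13 = 4·3 + 1   → row C = row A − 4·row B = (1, 1, −4)   [check: 1·13 − 4·3 = 1]
  3 = 3·1 + 0   → remainder 0, stop. gcd = 1 (last nonzero row C).
The gcd is 1, so 3 is invertible mod 13. The last nonzero row gives 1·13 − 4·3 = 1, so t = −4. So 3^(−1) ≡ −4 ≡ 9 (mod 13). Verify: 3 · 9 = 27 ≡ 1 (mod 13). ✓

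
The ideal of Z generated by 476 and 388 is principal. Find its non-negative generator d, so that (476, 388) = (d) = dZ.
In the PID Z, (a, b) is generated by gcd(a, b). Compute gcd(476, 388) with the extended Euclidean algorithm, tracking rows (r, s, t) with s·476 + t·388 = r:
  row A: (476, 1, 0)   [1·476 + 0·388 = 476]
  row B: (388, 0, 1)   [0·476 + 1·388 = 388]
  476 = 1·388 + 88   → row C = row A − 1·row B = (88, 1, −1)   [check: 1·476 − 1·388 = 88]
  388 = 4·88 + 36   → row D = row B − 4·row C = (36, −4, 5)   [check: −4·476 + 5·388 = 36]
  88 = 2·36 + 16   → row E = row C − 2·row D = (16, 9, −11)   [check: 9·476 − 11·388 = 16]
  36 = 2·16 + 4   → row F = row D − 2·row E = (4, −22, 27)   [check: −22·476 + 27·388 = 4]
  16 = 4·4 + 0   → remainder 0, stop. gcd = 4 (last nonzero row F).
So gcd(476, 388) = 4, with Bézout identity −22·476 + 27·388 = 4. Containment (⊇): the Bézout identity exhibits 4 as an element of (476, 388), giving (4) ⊆ (476, 388). Containment (⊆): since 4 | 476 and 4 | 388 (476 = 4·119, 388 = 4·97), every Z-linear combination of 476 and 388 is divisible by 4, so (476, 388) ⊆ (4). Therefore (476, 388) = (4), d = 4.

Final answer: (476, 388) = (4); d = 4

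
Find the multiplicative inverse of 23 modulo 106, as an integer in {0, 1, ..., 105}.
Apply the extended Euclidean algorithm to (106, 23), tracking rows (r, s, t) with s·106 + t·23 = r. Each division r_prev = q·r_cur + r_new produces the new row as (previous row) − q·(current row):
  row A: (106, 1, 0)   [1·106 + 0·23 = 106]
  row B: (23, 0, 1)   [0·106 + 1·23 = 23]
  106 = 4·23 + 14   → row C = row A − 4·row B = (14, 1, −4)   [check: 1·106 − 4·23 = 14]
  23 = 1·14 + 9   → row D = row B − 1·row C = (9, −1, 5)   [check: −1·106 + 5·23 = 9]
  14 = 1·9 + 5   → row E = row C − 1·row D = (5, 2, −9)   [check: 2·106 − 9·23 = 5]
  9 = 1·5 + 4   → row F = row D − 1·row E = (4, −3, 14)   [check: −3·106 + 14·23 = 4]
  5 = 1·4 + 1   → row G = row E − 1·row F = (1, 5, −23)   [check: 5·106 − 23·23 = 1]
  4 = 4·1 + 0   → remainder 0, stop. gcd = 1 (last nonzero row G).
The gcd is 1, so 23 is invertible mod 106. The last nonzero row gives 5·106 − 23·23 = 1, so t = −23. So 23^(−1) ≡ −23 ≡ 83 (mod 106). Verify: 23 · 83 = 1909 ≡ 1 (mod 106). ✓

Final answer: 23^(−1) ≡ 83 (mod 106)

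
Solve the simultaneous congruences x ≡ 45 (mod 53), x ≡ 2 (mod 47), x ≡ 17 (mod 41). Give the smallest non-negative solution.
x ≡ 83944 (mod 102131); the representative in [0, 102131) is 83944

The moduli 53, 47, 41 are pairwise coprime, so by the CRT there is a unique solution mod 53·47·41 = 102131.
Solve by successive substitution. Start with x ≡ 45 (mod 53).
  Combine with x ≡ 2 (mod 47): write x = 45 + 53·t and require 45 + 53·t ≡ 2 (mod 47), i.e. 53·t ≡ 2 − 45 ≡ 4 (mod 47). Since 53^(−1) ≡ 8 (mod 47) (53 ≡ 6 (mod 47)), t ≡ 8·4 ≡ 32 (mod 47). So x ≡ 45 + 53·32 = 1741 (mod 2491).
  Combine with x ≡ 17 (mod 41): write x = 1741 + 2491·t and require 1741 + 2491·t ≡ 17 (mod 41), i.e. 2491·t ≡ 17 − 1741 ≡ 39 (mod 41). Since 2491^(−1) ≡ 4 (mod 41) (2491 ≡ 31 (mod 41)), t ≡ 4·39 ≡ 33 (mod 41). So x ≡ 1741 + 2491·33 = 83944 (mod 102131).
Unique solution in [0, 102131): x = 83944.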